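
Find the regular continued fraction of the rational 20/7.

[2; 1, 6]

Run the Euclidean algorithm on 20 and 7; the successive quotients are the partial quotients a_0, a_1, ... (each step inverts the fractional part left over by the previous one):
  20 = 2*7 + 6, so a_0 = 2.
  7 = 1*6 + 1, so a_1 = 1.
  6 = 6*1 + 0, so a_2 = 6.
The remainder reaches 0 after 3 divisions, so the expansion has 3 partial quotients, read off in order.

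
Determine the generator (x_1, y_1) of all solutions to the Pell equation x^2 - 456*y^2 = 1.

First expand sqrt(456) as a continued fraction. With x_i = (sqrt(456) + m_i)/d_i and (m_0, d_0) = (0, 1): a_0 = floor(sqrt(456)) = 21, since 21^2 = 441 <= 456 < 484 = 22^2.
Iterate m_{i+1} = d_i*a_i - m_i, d_{i+1} = (456 - m_{i+1}^2)/d_i, a_{i+1} = floor((a_0 + m_{i+1})/d_{i+1}):
  m_1 = 1*21 - 0 = 21, d_1 = (456 - 21^2)/1 = 15/1 = 15, a_1 = floor((21 + 21)/15) = 2.
  m_2 = 15*2 - 21 = 9, d_2 = (456 - 9^2)/15 = 375/15 = 25, a_2 = floor((21 + 9)/25) = 1.
  m_3 = 25*1 - 9 = 16, d_3 = (456 - 16^2)/25 = 200/25 = 8, a_3 = floor((21 + 16)/8) = 4.
  m_4 = 8*4 - 16 = 16, d_4 = (456 - 16^2)/8 = 200/8 = 25, a_4 = floor((21 + 16)/25) = 1.
  m_5 = 25*1 - 16 = 9, d_5 = (456 - 9^2)/25 = 375/25 = 15, a_5 = floor((21 + 9)/15) = 2.
  m_6 = 15*2 - 9 = 21, d_6 = (456 - 21^2)/15 = 15/15 = 1, a_6 = floor((21 + 21)/1) = 42.
  m_7 = 1*42 - 21 = 21, d_7 = (456 - 21^2)/1 = 15/1 = 15: (m_7, d_7) = (m_1, d_1) = (21, 15), so from here the quotients repeat a_1, ..., a_6; the period length is 6.
So sqrt(456) = [21; (2, 1, 4, 1, 2, 42)] with period length k = 6.
k is even, so the fundamental solution of x^2 - 456y^2 = 1 is (p_{k-1}, q_{k-1}) = (p_5, q_5); compute convergents through index 5.
Convergents (p_i = a_i*p_{i-1} + p_{i-2}, q_i = a_i*q_{i-1} + q_{i-2} with p_{-2}=0, p_{-1}=1, q_{-2}=1, q_{-1}=0):
  i=0: a_0=21, p_0 = 21*1 + 0 = 21, q_0 = 21*0 + 1 = 1.
  i=1: a_1=2, p_1 = 2*21 + 1 = 43, q_1 = 2*1 + 0 = 2.
  i=2: a_2=1, p_2 = 1*43 + 21 = 64, q_2 = 1*2 + 1 = 3.
  i=3: a_3=4, p_3 = 4*64 + 43 = 299, q_3 = 4*3 + 2 = 14.
  i=4: a_4=1, p_4 = 1*299 + 64 = 363, q_4 = 1*14 + 3 = 17.
  i=5: a_5=2, p_5 = 2*363 + 299 = 1025, q_5 = 2*17 + 14 = 48.
Check: 1025^2 - 456*48^2 = 1050625 - 1050624 = 1, so (x, y) = (1025, 48) solves the equation, and by the theorem it is the least positive solution.

(x, y) = (1025, 48)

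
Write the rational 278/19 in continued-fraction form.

[14; 1, 1, 1, 2, 2]

Run the Euclidean algorithm on 278 and 19; the successive quotients are the partial quotients a_0, a_1, ... (each step inverts the fractional part left over by the previous one):
  278 = 14*19 + 12, so a_0 = 14.
  19 = 1*12 + 7, so a_1 = 1.
  12 = 1*7 + 5, so a_2 = 1.
  7 = 1*5 + 2, so a_3 = 1.
  5 = 2*2 + 1, so a_4 = 2.
  2 = 2*1 + 0, so a_5 = 2.
The remainder reaches 0 after 6 divisions, so the expansion has 6 partial quotients, read off in order.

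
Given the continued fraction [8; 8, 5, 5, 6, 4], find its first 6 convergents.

Using the convergent recurrence p_i = a_i*p_{i-1} + p_{i-2}, q_i = a_i*q_{i-1} + q_{i-2} with p_{-2}=0, p_{-1}=1, q_{-2}=1, q_{-1}=0:
  i=0: a_0=8, p_0 = 8*1 + 0 = 8, q_0 = 8*0 + 1 = 1.
  i=1: a_1=8, p_1 = 8*8 + 1 = 65, q_1 = 8*1 + 0 = 8.
  i=2: a_2=5, p_2 = 5*65 + 8 = 333, q_2 = 5*8 + 1 = 41.
  i=3: a_3=5, p_3 = 5*333 + 65 = 1730, q_3 = 5*41 + 8 = 213.
  i=4: a_4=6, p_4 = 6*1730 + 333 = 10713, q_4 = 6*213 + 41 = 1319.
  i=5: a_5=4, p_5 = 4*10713 + 1730 = 44582, q_5 = 4*1319 + 213 = 5489.

8/1, 65/8, 333/41, 1730/213, 10713/1319, 44582/5489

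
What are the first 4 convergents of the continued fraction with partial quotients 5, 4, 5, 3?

Using the convergent recurrence p_i = a_i*p_{i-1} + p_{i-2}, q_i = a_i*q_{i-1} + q_{i-2} with p_{-2}=0, p_{-1}=1, q_{-2}=1, q_{-1}=0:
  i=0: a_0=5, p_0 = 5*1 + 0 = 5, q_0 = 5*0 + 1 = 1.
  i=1: a_1=4, p_1 = 4*5 + 1 = 21, q_1 = 4*1 + 0 = 4.
  i=2: a_2=5, p_2 = 5*21 + 5 = 110, q_2 = 5*4 + 1 = 21.
  i=3: a_3=3, p_3 = 3*110 + 21 = 351, q_3 = 3*21 + 4 = 67.

5/1, 21/4, 110/21, 351/67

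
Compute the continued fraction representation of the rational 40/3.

[13; 3]

Run the Euclidean algorithm on 40 and 3; the successive quotients are the partial quotients a_0, a_1, ... (each step inverts the fractional part left over by the previous one):
  40 = 13*3 + 1, so a_0 = 13.
  3 = 3*1 + 0, so a_1 = 3.
The remainder reaches 0 after 2 divisions, so the expansion has 2 partial quotients, read off in order.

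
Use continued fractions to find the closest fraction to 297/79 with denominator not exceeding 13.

Expand x = 297/79 as a continued fraction with the Euclidean algorithm:
  297 = 3*79 + 60, so a_0 = 3.
  79 = 1*60 + 19, so a_1 = 1.
  60 = 3*19 + 3, so a_2 = 3.
  19 = 6*3 + 1, so a_3 = 6.
  3 = 3*1 + 0, so a_4 = 3.
so x = [3; 1, 3, 6, 3].
Convergents (p_i = a_i*p_{i-1} + p_{i-2}, q_i = a_i*q_{i-1} + q_{i-2} with p_{-2}=0, p_{-1}=1, q_{-2}=1, q_{-1}=0), until the denominator exceeds 13:
  i=0: a_0=3, p_0 = 3*1 + 0 = 3, q_0 = 3*0 + 1 = 1.
  i=1: a_1=1, p_1 = 1*3 + 1 = 4, q_1 = 1*1 + 0 = 1.
  i=2: a_2=3, p_2 = 3*4 + 3 = 15, q_2 = 3*1 + 1 = 4.
  i=3: a_3=6, p_3 = 6*15 + 4 = 94, q_3 = 6*4 + 1 = 25.
q_3 = 25 > 13, so the last convergent with denominator <= 13 is p_2/q_2 = 15/4.
The closest fraction with denominator <= 13 is either p_2/q_2 or the intermediate fraction (k*p_2 + p_1)/(k*q_2 + q_1) with the largest k >= 1 whose denominator stays <= 13; these approach x as k grows, and every other convergent or intermediate fraction in range is farther away.
Largest k: floor((13 - q_1)/q_2) = floor((13 - 1)/4) = 3.
That gives (3*15 + 4)/(3*4 + 1) = 49/13.
Compare the errors: |x - 15/4| = |297*4 - 15*79|/(79*4) = 3/316, and |x - 49/13| = |297*13 - 49*79|/(79*13) = 10/1027.
Cross-multiplying, 3*1027 = 3081 < 3160 = 10*316, so 3/316 is smaller: the convergent 15/4 is closer to x than 49/13.

15/4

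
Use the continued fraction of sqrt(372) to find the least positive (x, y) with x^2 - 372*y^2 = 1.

First expand sqrt(372) as a continued fraction. With x_i = (sqrt(372) + m_i)/d_i and (m_0, d_0) = (0, 1): a_0 = floor(sqrt(372)) = 19, since 19^2 = 361 <= 372 < 400 = 20^2.
Iterate m_{i+1} = d_i*a_i - m_i, d_{i+1} = (372 - m_{i+1}^2)/d_i, a_{i+1} = floor((a_0 + m_{i+1})/d_{i+1}):
  m_1 = 1*19 - 0 = 19, d_1 = (372 - 19^2)/1 = 11/1 = 11, a_1 = floor((19 + 19)/11) = 3.
  m_2 = 11*3 - 19 = 14, d_2 = (372 - 14^2)/11 = 176/11 = 16, a_2 = floor((19 + 14)/16) = 2.
  m_3 = 16*2 - 14 = 18, d_3 = (372 - 18^2)/16 = 48/16 = 3, a_3 = floor((19 + 18)/3) = 12.
  m_4 = 3*12 - 18 = 18, d_4 = (372 - 18^2)/3 = 48/3 = 16, a_4 = floor((19 + 18)/16) = 2.
  m_5 = 16*2 - 18 = 14, d_5 = (372 - 14^2)/16 = 176/16 = 11, a_5 = floor((19 + 14)/11) = 3.
  m_6 = 11*3 - 14 = 19, d_6 = (372 - 19^2)/11 = 11/11 = 1, a_6 = floor((19 + 19)/1) = 38.
  m_7 = 1*38 - 19 = 19, d_7 = (372 - 19^2)/1 = 11/1 = 11: (m_7, d_7) = (m_1, d_1) = (19, 11), so from here the quotients repeat a_1, ..., a_6; the period length is 6.
So sqrt(372) = [19; (3, 2, 12, 2, 3, 38)] with period length k = 6.
k is even, so the fundamental solution of x^2 - 372y^2 = 1 is (p_{k-1}, q_{k-1}) = (p_5, q_5); compute convergents through index 5.
Convergents (p_i = a_i*p_{i-1} + p_{i-2}, q_i = a_i*q_{i-1} + q_{i-2} with p_{-2}=0, p_{-1}=1, q_{-2}=1, q_{-1}=0):
  i=0: a_0=19, p_0 = 19*1 + 0 = 19, q_0 = 19*0 + 1 = 1.
  i=1: a_1=3, p_1 = 3*19 + 1 = 58, q_1 = 3*1 + 0 = 3.
  i=2: a_2=2, p_2 = 2*58 + 19 = 135, q_2 = 2*3 + 1 = 7.
  i=3: a_3=12, p_3 = 12*135 + 58 = 1678, q_3 = 12*7 + 3 = 87.
  i=4: a_4=2, p_4 = 2*1678 + 135 = 3491, q_4 = 2*87 + 7 = 181.
  i=5: a_5=3, p_5 = 3*3491 + 1678 = 12151, q_5 = 3*181 + 87 = 630.
Check: 12151^2 - 372*630^2 = 147646801 - 147646800 = 1, so (x, y) = (12151, 630) solves the equation, and by the theorem it is the least positive solution.

(x, y) = (12151, 630)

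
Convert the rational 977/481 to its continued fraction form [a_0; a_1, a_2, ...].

[2; 32, 15]

Run the Euclidean algorithm on 977 and 481; the successive quotients are the partial quotients a_0, a_1, ... (each step inverts the fractional part left over by the previous one):
  977 = 2*481 + 15, so a_0 = 2.
  481 = 32*15 + 1, so a_1 = 32.
  15 = 15*1 + 0, so a_2 = 15.
The remainder reaches 0 after 3 divisions, so the expansion has 3 partial quotients, read off in order.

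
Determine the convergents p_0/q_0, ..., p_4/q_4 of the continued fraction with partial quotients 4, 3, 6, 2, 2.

4/1, 13/3, 82/19, 177/41, 436/101

Using the convergent recurrence p_i = a_i*p_{i-1} + p_{i-2}, q_i = a_i*q_{i-1} + q_{i-2} with p_{-2}=0, p_{-1}=1, q_{-2}=1, q_{-1}=0:
  i=0: a_0=4, p_0 = 4*1 + 0 = 4, q_0 = 4*0 + 1 = 1.
  i=1: a_1=3, p_1 = 3*4 + 1 = 13, q_1 = 3*1 + 0 = 3.
  i=2: a_2=6, p_2 = 6*13 + 4 = 82, q_2 = 6*3 + 1 = 19.
  i=3: a_3=2, p_3 = 2*82 + 13 = 177, q_3 = 2*19 + 3 = 41.
  i=4: a_4=2, p_4 = 2*177 + 82 = 436, q_4 = 2*41 + 19 = 101.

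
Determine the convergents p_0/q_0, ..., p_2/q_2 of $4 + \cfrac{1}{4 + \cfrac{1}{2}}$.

4/1, 17/4, 38/9

Using the convergent recurrence p_i = a_i*p_{i-1} + p_{i-2}, q_i = a_i*q_{i-1} + q_{i-2} with p_{-2}=0, p_{-1}=1, q_{-2}=1, q_{-1}=0:
  i=0: a_0=4, p_0 = 4*1 + 0 = 4, q_0 = 4*0 + 1 = 1.
  i=1: a_1=4, p_1 = 4*4 + 1 = 17, q_1 = 4*1 + 0 = 4.
  i=2: a_2=2, p_2 = 2*17 + 4 = 38, q_2 = 2*4 + 1 = 9.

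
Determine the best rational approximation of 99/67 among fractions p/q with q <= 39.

Expand x = 99/67 as a continued fraction with the Euclidean algorithm:
  99 = 1*67 + 32, so a_0 = 1.
  67 = 2*32 + 3, so a_1 = 2.
  32 = 10*3 + 2, so a_2 = 10.
  3 = 1*2 + 1, so a_3 = 1.
  2 = 2*1 + 0, so a_4 = 2.
so x = [1; 2, 10, 1, 2].
Convergents (p_i = a_i*p_{i-1} + p_{i-2}, q_i = a_i*q_{i-1} + q_{i-2} with p_{-2}=0, p_{-1}=1, q_{-2}=1, q_{-1}=0), until the denominator exceeds 39:
  i=0: a_0=1, p_0 = 1*1 + 0 = 1, q_0 = 1*0 + 1 = 1.
  i=1: a_1=2, p_1 = 2*1 + 1 = 3, q_1 = 2*1 + 0 = 2.
  i=2: a_2=10, p_2 = 10*3 + 1 = 31, q_2 = 10*2 + 1 = 21.
  i=3: a_3=1, p_3 = 1*31 + 3 = 34, q_3 = 1*21 + 2 = 23.
  i=4: a_4=2, p_4 = 2*34 + 31 = 99, q_4 = 2*23 + 21 = 67.
q_4 = 67 > 39, so the last convergent with denominator <= 39 is p_3/q_3 = 34/23.
The closest fraction with denominator <= 39 is either p_3/q_3 or the intermediate fraction (k*p_3 + p_2)/(k*q_3 + q_2) with the largest k >= 1 whose denominator stays <= 39; these approach x as k grows, and every other convergent or intermediate fraction in range is farther away.
Largest k: floor((39 - q_2)/q_3) = floor((39 - 21)/23) = 0.
Since k = 0, no intermediate fraction beyond p_3/q_3 has denominator <= 39, so the convergent 34/23 is the closest (its error is |99*23 - 34*67|/(67*23) = 1/1541).

34/23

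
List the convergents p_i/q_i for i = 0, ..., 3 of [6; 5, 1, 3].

Using the convergent recurrence p_i = a_i*p_{i-1} + p_{i-2}, q_i = a_i*q_{i-1} + q_{i-2} with p_{-2}=0, p_{-1}=1, q_{-2}=1, q_{-1}=0:
  i=0: a_0=6, p_0 = 6*1 + 0 = 6, q_0 = 6*0 + 1 = 1.
  i=1: a_1=5, p_1 = 5*6 + 1 = 31, q_1 = 5*1 + 0 = 5.
  i=2: a_2=1, p_2 = 1*31 + 6 = 37, q_2 = 1*5 + 1 = 6.
  i=3: a_3=3, p_3 = 3*37 + 31 = 142, q_3 = 3*6 + 5 = 23.

6/1, 31/5, 37/6, 142/23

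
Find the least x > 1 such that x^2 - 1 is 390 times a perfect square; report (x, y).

(x, y) = (79, 4)

First expand sqrt(390) as a continued fraction. With x_i = (sqrt(390) + m_i)/d_i and (m_0, d_0) = (0, 1): a_0 = floor(sqrt(390)) = 19, since 19^2 = 361 <= 390 < 400 = 20^2.
Iterate m_{i+1} = d_i*a_i - m_i, d_{i+1} = (390 - m_{i+1}^2)/d_i, a_{i+1} = floor((a_0 + m_{i+1})/d_{i+1}):
  m_1 = 1*19 - 0 = 19, d_1 = (390 - 19^2)/1 = 29/1 = 29, a_1 = floor((19 + 19)/29) = 1.
  m_2 = 29*1 - 19 = 10, d_2 = (390 - 10^2)/29 = 290/29 = 10, a_2 = floor((19 + 10)/10) = 2.
  m_3 = 10*2 - 10 = 10, d_3 = (390 - 10^2)/10 = 290/10 = 29, a_3 = floor((19 + 10)/29) = 1.
  m_4 = 29*1 - 10 = 19, d_4 = (390 - 19^2)/29 = 29/29 = 1, a_4 = floor((19 + 19)/1) = 38.
  m_5 = 1*38 - 19 = 19, d_5 = (390 - 19^2)/1 = 29/1 = 29: (m_5, d_5) = (m_1, d_1) = (19, 29), so from here the quotients repeat a_1, ..., a_4; the period length is 4.
So sqrt(390) = [19; (1, 2, 1, 38)] with period length k = 4.
k is even, so the fundamental solution of x^2 - 390y^2 = 1 is (p_{k-1}, q_{k-1}) = (p_3, q_3); compute convergents through index 3.
Convergents (p_i = a_i*p_{i-1} + p_{i-2}, q_i = a_i*q_{i-1} + q_{i-2} with p_{-2}=0, p_{-1}=1, q_{-2}=1, q_{-1}=0):
  i=0: a_0=19, p_0 = 19*1 + 0 = 19, q_0 = 19*0 + 1 = 1.
  i=1: a_1=1, p_1 = 1*19 + 1 = 20, q_1 = 1*1 + 0 = 1.
  i=2: a_2=2, p_2 = 2*20 + 19 = 59, q_2 = 2*1 + 1 = 3.
  i=3: a_3=1, p_3 = 1*59 + 20 = 79, q_3 = 1*3 + 1 = 4.
Check: 79^2 - 390*4^2 = 6241 - 6240 = 1, so (x, y) = (79, 4) solves the equation, and by the theorem it is the least positive solution.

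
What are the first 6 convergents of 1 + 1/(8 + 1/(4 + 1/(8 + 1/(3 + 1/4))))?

Using the convergent recurrence p_i = a_i*p_{i-1} + p_{i-2}, q_i = a_i*q_{i-1} + q_{i-2} with p_{-2}=0, p_{-1}=1, q_{-2}=1, q_{-1}=0:
  i=0: a_0=1, p_0 = 1*1 + 0 = 1, q_0 = 1*0 + 1 = 1.
  i=1: a_1=8, p_1 = 8*1 + 1 = 9, q_1 = 8*1 + 0 = 8.
  i=2: a_2=4, p_2 = 4*9 + 1 = 37, q_2 = 4*8 + 1 = 33.
  i=3: a_3=8, p_3 = 8*37 + 9 = 305, q_3 = 8*33 + 8 = 272.
  i=4: a_4=3, p_4 = 3*305 + 37 = 952, q_4 = 3*272 + 33 = 849.
  i=5: a_5=4, p_5 = 4*952 + 305 = 4113, q_5 = 4*849 + 272 = 3668.

1/1, 9/8, 37/33, 305/272, 952/849, 4113/3668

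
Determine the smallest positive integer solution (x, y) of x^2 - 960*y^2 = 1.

(x, y) = (31, 1)

First expand sqrt(960) as a continued fraction. With x_i = (sqrt(960) + m_i)/d_i and (m_0, d_0) = (0, 1): a_0 = floor(sqrt(960)) = 30, since 30^2 = 900 <= 960 < 961 = 31^2.
Iterate m_{i+1} = d_i*a_i - m_i, d_{i+1} = (960 - m_{i+1}^2)/d_i, a_{i+1} = floor((a_0 + m_{i+1})/d_{i+1}):
  m_1 = 1*30 - 0 = 30, d_1 = (960 - 30^2)/1 = 60/1 = 60, a_1 = floor((30 + 30)/60) = 1.
  m_2 = 60*1 - 30 = 30, d_2 = (960 - 30^2)/60 = 60/60 = 1, a_2 = floor((30 + 30)/1) = 60.
  m_3 = 1*60 - 30 = 30, d_3 = (960 - 30^2)/1 = 60/1 = 60: (m_3, d_3) = (m_1, d_1) = (30, 60), so from here the quotients repeat a_1, a_2; the period length is 2.
So sqrt(960) = [30; (1, 60)] with period length k = 2.
k is even, so the fundamental solution of x^2 - 960y^2 = 1 is (p_{k-1}, q_{k-1}) = (p_1, q_1); compute convergents through index 1.
Convergents (p_i = a_i*p_{i-1} + p_{i-2}, q_i = a_i*q_{i-1} + q_{i-2} with p_{-2}=0, p_{-1}=1, q_{-2}=1, q_{-1}=0):
  i=0: a_0=30, p_0 = 30*1 + 0 = 30, q_0 = 30*0 + 1 = 1.
  i=1: a_1=1, p_1 = 1*30 + 1 = 31, q_1 = 1*1 + 0 = 1.
Check: 31^2 - 960*1^2 = 961 - 960 = 1, so (x, y) = (31, 1) solves the equation, and by the theorem it is the least positive solution.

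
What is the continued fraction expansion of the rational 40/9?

Run the Euclidean algorithm on 40 and 9; the successive quotients are the partial quotients a_0, a_1, ... (each step inverts the fractional part left over by the previous one):
  40 = 4*9 + 4, so a_0 = 4.
  9 = 2*4 + 1, so a_1 = 2.
  4 = 4*1 + 0, so a_2 = 4.
The remainder reaches 0 after 3 divisions, so the expansion has 3 partial quotients, read off in order.

[4; 2, 4]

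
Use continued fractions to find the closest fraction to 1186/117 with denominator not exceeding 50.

223/22

Expand x = 1186/117 as a continued fraction with the Euclidean algorithm:
  1186 = 10*117 + 16, so a_0 = 10.
  117 = 7*16 + 5, so a_1 = 7.
  16 = 3*5 + 1, so a_2 = 3.
  5 = 5*1 + 0, so a_3 = 5.
so x = [10; 7, 3, 5].
Convergents (p_i = a_i*p_{i-1} + p_{i-2}, q_i = a_i*q_{i-1} + q_{i-2} with p_{-2}=0, p_{-1}=1, q_{-2}=1, q_{-1}=0), until the denominator exceeds 50:
  i=0: a_0=10, p_0 = 10*1 + 0 = 10, q_0 = 10*0 + 1 = 1.
  i=1: a_1=7, p_1 = 7*10 + 1 = 71, q_1 = 7*1 + 0 = 7.
  i=2: a_2=3, p_2 = 3*71 + 10 = 223, q_2 = 3*7 + 1 = 22.
  i=3: a_3=5, p_3 = 5*223 + 71 = 1186, q_3 = 5*22 + 7 = 117.
q_3 = 117 > 50, so the last convergent with denominator <= 50 is p_2/q_2 = 223/22.
The closest fraction with denominator <= 50 is either p_2/q_2 or the intermediate fraction (k*p_2 + p_1)/(k*q_2 + q_1) with the largest k >= 1 whose denominator stays <= 50; these approach x as k grows, and every other convergent or intermediate fraction in range is farther away.
Largest k: floor((50 - q_1)/q_2) = floor((50 - 7)/22) = 1.
That gives (1*223 + 71)/(1*22 + 7) = 294/29.
Compare the errors: |x - 223/22| = |1186*22 - 223*117|/(117*22) = 1/2574, and |x - 294/29| = |1186*29 - 294*117|/(117*29) = 4/3393.
Cross-multiplying, 1*3393 = 3393 < 10296 = 4*2574, so 1/2574 is smaller: the convergent 223/22 is closer to x than 294/29.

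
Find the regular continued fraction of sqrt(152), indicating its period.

[12; (3, 24)]

Write x_i = (sqrt(152) + m_i)/d_i with (m_0, d_0) = (0, 1). a_0 = floor(sqrt(152)) = 12, since 12^2 = 144 <= 152 < 169 = 13^2.
Iterate m_{i+1} = d_i*a_i - m_i, d_{i+1} = (152 - m_{i+1}^2)/d_i, a_{i+1} = floor((a_0 + m_{i+1})/d_{i+1}):
  m_1 = 1*12 - 0 = 12, d_1 = (152 - 12^2)/1 = 8/1 = 8, a_1 = floor((12 + 12)/8) = 3.
  m_2 = 8*3 - 12 = 12, d_2 = (152 - 12^2)/8 = 8/8 = 1, a_2 = floor((12 + 12)/1) = 24.
  m_3 = 1*24 - 12 = 12, d_3 = (152 - 12^2)/1 = 8/1 = 8: (m_3, d_3) = (m_1, d_1) = (12, 8), so from here the quotients repeat a_1, a_2; the period length is 2.
Hence the expansion of sqrt(152) is a_0 = 12 followed by the repeating block 3, 24 (period 2).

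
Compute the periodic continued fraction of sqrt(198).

[14; (14, 28)]

Write x_i = (sqrt(198) + m_i)/d_i with (m_0, d_0) = (0, 1). a_0 = floor(sqrt(198)) = 14, since 14^2 = 196 <= 198 < 225 = 15^2.
Iterate m_{i+1} = d_i*a_i - m_i, d_{i+1} = (198 - m_{i+1}^2)/d_i, a_{i+1} = floor((a_0 + m_{i+1})/d_{i+1}):
  m_1 = 1*14 - 0 = 14, d_1 = (198 - 14^2)/1 = 2/1 = 2, a_1 = floor((14 + 14)/2) = 14.
  m_2 = 2*14 - 14 = 14, d_2 = (198 - 14^2)/2 = 2/2 = 1, a_2 = floor((14 + 14)/1) = 28.
  m_3 = 1*28 - 14 = 14, d_3 = (198 - 14^2)/1 = 2/1 = 2: (m_3, d_3) = (m_1, d_1) = (14, 2), so from here the quotients repeat a_1, a_2; the period length is 2.
Hence the expansion of sqrt(198) is a_0 = 14 followed by the repeating block 14, 28 (period 2).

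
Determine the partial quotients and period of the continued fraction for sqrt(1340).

[36; (1, 1, 1, 1, 6, 18, 6, 1, 1, 1, 1, 72)]

Write x_i = (sqrt(1340) + m_i)/d_i with (m_0, d_0) = (0, 1). a_0 = floor(sqrt(1340)) = 36, since 36^2 = 1296 <= 1340 < 1369 = 37^2.
Iterate m_{i+1} = d_i*a_i - m_i, d_{i+1} = (1340 - m_{i+1}^2)/d_i, a_{i+1} = floor((a_0 + m_{i+1})/d_{i+1}):
  m_1 = 1*36 - 0 = 36, d_1 = (1340 - 36^2)/1 = 44/1 = 44, a_1 = floor((36 + 36)/44) = 1.
  m_2 = 44*1 - 36 = 8, d_2 = (1340 - 8^2)/44 = 1276/44 = 29, a_2 = floor((36 + 8)/29) = 1.
  m_3 = 29*1 - 8 = 21, d_3 = (1340 - 21^2)/29 = 899/29 = 31, a_3 = floor((36 + 21)/31) = 1.
  m_4 = 31*1 - 21 = 10, d_4 = (1340 - 10^2)/31 = 1240/31 = 40, a_4 = floor((36 + 10)/40) = 1.
  m_5 = 40*1 - 10 = 30, d_5 = (1340 - 30^2)/40 = 440/40 = 11, a_5 = floor((36 + 30)/11) = 6.
  m_6 = 11*6 - 30 = 36, d_6 = (1340 - 36^2)/11 = 44/11 = 4, a_6 = floor((36 + 36)/4) = 18.
  m_7 = 4*18 - 36 = 36, d_7 = (1340 - 36^2)/4 = 44/4 = 11, a_7 = floor((36 + 36)/11) = 6.
  m_8 = 11*6 - 36 = 30, d_8 = (1340 - 30^2)/11 = 440/11 = 40, a_8 = floor((36 + 30)/40) = 1.
  m_9 = 40*1 - 30 = 10, d_9 = (1340 - 10^2)/40 = 1240/40 = 31, a_9 = floor((36 + 10)/31) = 1.
  m_10 = 31*1 - 10 = 21, d_10 = (1340 - 21^2)/31 = 899/31 = 29, a_10 = floor((36 + 21)/29) = 1.
  m_11 = 29*1 - 21 = 8, d_11 = (1340 - 8^2)/29 = 1276/29 = 44, a_11 = floor((36 + 8)/44) = 1.
  m_12 = 44*1 - 8 = 36, d_12 = (1340 - 36^2)/44 = 44/44 = 1, a_12 = floor((36 + 36)/1) = 72.
  m_13 = 1*72 - 36 = 36, d_13 = (1340 - 36^2)/1 = 44/1 = 44: (m_13, d_13) = (m_1, d_1) = (36, 44), so from here the quotients repeat a_1, ..., a_12; the period length is 12.
Hence the expansion of sqrt(1340) is a_0 = 36 followed by the repeating block 1, 1, 1, 1, 6, 18, 6, 1, 1, 1, 1, 72 (period 12).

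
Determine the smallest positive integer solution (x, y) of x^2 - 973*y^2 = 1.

(x, y) = (903223, 28956)

First expand sqrt(973) as a continued fraction. With x_i = (sqrt(973) + m_i)/d_i and (m_0, d_0) = (0, 1): a_0 = floor(sqrt(973)) = 31, since 31^2 = 961 <= 973 < 1024 = 32^2.
Iterate m_{i+1} = d_i*a_i - m_i, d_{i+1} = (973 - m_{i+1}^2)/d_i, a_{i+1} = floor((a_0 + m_{i+1})/d_{i+1}):
  m_1 = 1*31 - 0 = 31, d_1 = (973 - 31^2)/1 = 12/1 = 12, a_1 = floor((31 + 31)/12) = 5.
  m_2 = 12*5 - 31 = 29, d_2 = (973 - 29^2)/12 = 132/12 = 11, a_2 = floor((31 + 29)/11) = 5.
  m_3 = 11*5 - 29 = 26, d_3 = (973 - 26^2)/11 = 297/11 = 27, a_3 = floor((31 + 26)/27) = 2.
  m_4 = 27*2 - 26 = 28, d_4 = (973 - 28^2)/27 = 189/27 = 7, a_4 = floor((31 + 28)/7) = 8.
  m_5 = 7*8 - 28 = 28, d_5 = (973 - 28^2)/7 = 189/7 = 27, a_5 = floor((31 + 28)/27) = 2.
  m_6 = 27*2 - 28 = 26, d_6 = (973 - 26^2)/27 = 297/27 = 11, a_6 = floor((31 + 26)/11) = 5.
  m_7 = 11*5 - 26 = 29, d_7 = (973 - 29^2)/11 = 132/11 = 12, a_7 = floor((31 + 29)/12) = 5.
  m_8 = 12*5 - 29 = 31, d_8 = (973 - 31^2)/12 = 12/12 = 1, a_8 = floor((31 + 31)/1) = 62.
  m_9 = 1*62 - 31 = 31, d_9 = (973 - 31^2)/1 = 12/1 = 12: (m_9, d_9) = (m_1, d_1) = (31, 12), so from here the quotients repeat a_1, ..., a_8; the period length is 8.
So sqrt(973) = [31; (5, 5, 2, 8, 2, 5, 5, 62)] with period length k = 8.
k is even, so the fundamental solution of x^2 - 973y^2 = 1 is (p_{k-1}, q_{k-1}) = (p_7, q_7); compute convergents through index 7.
Convergents (p_i = a_i*p_{i-1} + p_{i-2}, q_i = a_i*q_{i-1} + q_{i-2} with p_{-2}=0, p_{-1}=1, q_{-2}=1, q_{-1}=0):
  i=0: a_0=31, p_0 = 31*1 + 0 = 31, q_0 = 31*0 + 1 = 1.
  i=1: a_1=5, p_1 = 5*31 + 1 = 156, q_1 = 5*1 + 0 = 5.
  i=2: a_2=5, p_2 = 5*156 + 31 = 811, q_2 = 5*5 + 1 = 26.
  i=3: a_3=2, p_3 = 2*811 + 156 = 1778, q_3 = 2*26 + 5 = 57.
  i=4: a_4=8, p_4 = 8*1778 + 811 = 15035, q_4 = 8*57 + 26 = 482.
  i=5: a_5=2, p_5 = 2*15035 + 1778 = 31848, q_5 = 2*482 + 57 = 1021.
  i=6: a_6=5, p_6 = 5*31848 + 15035 = 174275, q_6 = 5*1021 + 482 = 5587.
  i=7: a_7=5, p_7 = 5*174275 + 31848 = 903223, q_7 = 5*5587 + 1021 = 28956.
Check: 903223^2 - 973*28956^2 = 815811787729 - 815811787728 = 1, so (x, y) = (903223, 28956) solves the equation, and by the theorem it is the least positive solution.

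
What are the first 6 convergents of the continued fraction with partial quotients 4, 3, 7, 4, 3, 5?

Using the convergent recurrence p_i = a_i*p_{i-1} + p_{i-2}, q_i = a_i*q_{i-1} + q_{i-2} with p_{-2}=0, p_{-1}=1, q_{-2}=1, q_{-1}=0:
  i=0: a_0=4, p_0 = 4*1 + 0 = 4, q_0 = 4*0 + 1 = 1.
  i=1: a_1=3, p_1 = 3*4 + 1 = 13, q_1 = 3*1 + 0 = 3.
  i=2: a_2=7, p_2 = 7*13 + 4 = 95, q_2 = 7*3 + 1 = 22.
  i=3: a_3=4, p_3 = 4*95 + 13 = 393, q_3 = 4*22 + 3 = 91.
  i=4: a_4=3, p_4 = 3*393 + 95 = 1274, q_4 = 3*91 + 22 = 295.
  i=5: a_5=5, p_5 = 5*1274 + 393 = 6763, q_5 = 5*295 + 91 = 1566.

4/1, 13/3, 95/22, 393/91, 1274/295, 6763/1566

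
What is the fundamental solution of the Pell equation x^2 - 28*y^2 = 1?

(x, y) = (127, 24)

First expand sqrt(28) as a continued fraction. With x_i = (sqrt(28) + m_i)/d_i and (m_0, d_0) = (0, 1): a_0 = floor(sqrt(28)) = 5, since 5^2 = 25 <= 28 < 36 = 6^2.
Iterate m_{i+1} = d_i*a_i - m_i, d_{i+1} = (28 - m_{i+1}^2)/d_i, a_{i+1} = floor((a_0 + m_{i+1})/d_{i+1}):
  m_1 = 1*5 - 0 = 5, d_1 = (28 - 5^2)/1 = 3/1 = 3, a_1 = floor((5 + 5)/3) = 3.
  m_2 = 3*3 - 5 = 4, d_2 = (28 - 4^2)/3 = 12/3 = 4, a_2 = floor((5 + 4)/4) = 2.
  m_3 = 4*2 - 4 = 4, d_3 = (28 - 4^2)/4 = 12/4 = 3, a_3 = floor((5 + 4)/3) = 3.
  m_4 = 3*3 - 4 = 5, d_4 = (28 - 5^2)/3 = 3/3 = 1, a_4 = floor((5 + 5)/1) = 10.
  m_5 = 1*10 - 5 = 5, d_5 = (28 - 5^2)/1 = 3/1 = 3: (m_5, d_5) = (m_1, d_1) = (5, 3), so from here the quotients repeat a_1, ..., a_4; the period length is 4.
So sqrt(28) = [5; (3, 2, 3, 10)] with period length k = 4.
k is even, so the fundamental solution of x^2 - 28y^2 = 1 is (p_{k-1}, q_{k-1}) = (p_3, q_3); compute convergents through index 3.
Convergents (p_i = a_i*p_{i-1} + p_{i-2}, q_i = a_i*q_{i-1} + q_{i-2} with p_{-2}=0, p_{-1}=1, q_{-2}=1, q_{-1}=0):
  i=0: a_0=5, p_0 = 5*1 + 0 = 5, q_0 = 5*0 + 1 = 1.
  i=1: a_1=3, p_1 = 3*5 + 1 = 16, q_1 = 3*1 + 0 = 3.
  i=2: a_2=2, p_2 = 2*16 + 5 = 37, q_2 = 2*3 + 1 = 7.
  i=3: a_3=3, p_3 = 3*37 + 16 = 127, q_3 = 3*7 + 3 = 24.
Check: 127^2 - 28*24^2 = 16129 - 16128 = 1, so (x, y) = (127, 24) solves the equation, and by the theorem it is the least positive solution.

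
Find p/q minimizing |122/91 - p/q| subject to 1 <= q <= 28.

35/26

Expand x = 122/91 as a continued fraction with the Euclidean algorithm:
  122 = 1*91 + 31, so a_0 = 1.
  91 = 2*31 + 29, so a_1 = 2.
  31 = 1*29 + 2, so a_2 = 1.
  29 = 14*2 + 1, so a_3 = 14.
  2 = 2*1 + 0, so a_4 = 2.
so x = [1; 2, 1, 14, 2].
Convergents (p_i = a_i*p_{i-1} + p_{i-2}, q_i = a_i*q_{i-1} + q_{i-2} with p_{-2}=0, p_{-1}=1, q_{-2}=1, q_{-1}=0), until the denominator exceeds 28:
  i=0: a_0=1, p_0 = 1*1 + 0 = 1, q_0 = 1*0 + 1 = 1.
  i=1: a_1=2, p_1 = 2*1 + 1 = 3, q_1 = 2*1 + 0 = 2.
  i=2: a_2=1, p_2 = 1*3 + 1 = 4, q_2 = 1*2 + 1 = 3.
  i=3: a_3=14, p_3 = 14*4 + 3 = 59, q_3 = 14*3 + 2 = 44.
q_3 = 44 > 28, so the last convergent with denominator <= 28 is p_2/q_2 = 4/3.
The closest fraction with denominator <= 28 is either p_2/q_2 or the intermediate fraction (k*p_2 + p_1)/(k*q_2 + q_1) with the largest k >= 1 whose denominator stays <= 28; these approach x as k grows, and every other convergent or intermediate fraction in range is farther away.
Largest k: floor((28 - q_1)/q_2) = floor((28 - 2)/3) = 8.
That gives (8*4 + 3)/(8*3 + 2) = 35/26.
Compare the errors: |x - 4/3| = |122*3 - 4*91|/(91*3) = 2/273, and |x - 35/26| = |122*26 - 35*91|/(91*26) = 13/2366.
Cross-multiplying, 13*273 = 3549 < 4732 = 2*2366, so 13/2366 is smaller: the intermediate fraction 35/26 is closer to x than 4/3.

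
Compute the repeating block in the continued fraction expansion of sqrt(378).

Write x_i = (sqrt(378) + m_i)/d_i with (m_0, d_0) = (0, 1). a_0 = floor(sqrt(378)) = 19, since 19^2 = 361 <= 378 < 400 = 20^2.
Iterate m_{i+1} = d_i*a_i - m_i, d_{i+1} = (378 - m_{i+1}^2)/d_i, a_{i+1} = floor((a_0 + m_{i+1})/d_{i+1}):
  m_1 = 1*19 - 0 = 19, d_1 = (378 - 19^2)/1 = 17/1 = 17, a_1 = floor((19 + 19)/17) = 2.
  m_2 = 17*2 - 19 = 15, d_2 = (378 - 15^2)/17 = 153/17 = 9, a_2 = floor((19 + 15)/9) = 3.
  m_3 = 9*3 - 15 = 12, d_3 = (378 - 12^2)/9 = 234/9 = 26, a_3 = floor((19 + 12)/26) = 1.
  m_4 = 26*1 - 12 = 14, d_4 = (378 - 14^2)/26 = 182/26 = 7, a_4 = floor((19 + 14)/7) = 4.
  m_5 = 7*4 - 14 = 14, d_5 = (378 - 14^2)/7 = 182/7 = 26, a_5 = floor((19 + 14)/26) = 1.
  m_6 = 26*1 - 14 = 12, d_6 = (378 - 12^2)/26 = 234/26 = 9, a_6 = floor((19 + 12)/9) = 3.
  m_7 = 9*3 - 12 = 15, d_7 = (378 - 15^2)/9 = 153/9 = 17, a_7 = floor((19 + 15)/17) = 2.
  m_8 = 17*2 - 15 = 19, d_8 = (378 - 19^2)/17 = 17/17 = 1, a_8 = floor((19 + 19)/1) = 38.
  m_9 = 1*38 - 19 = 19, d_9 = (378 - 19^2)/1 = 17/1 = 17: (m_9, d_9) = (m_1, d_1) = (19, 17), so from here the quotients repeat a_1, ..., a_8; the period length is 8.
Hence the expansion of sqrt(378) is a_0 = 19 followed by the repeating block 2, 3, 1, 4, 1, 3, 2, 38 (period 8).

[19; (2, 3, 1, 4, 1, 3, 2, 38)]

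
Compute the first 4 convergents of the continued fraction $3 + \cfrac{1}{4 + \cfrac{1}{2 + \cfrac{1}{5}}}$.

Using the convergent recurrence p_i = a_i*p_{i-1} + p_{i-2}, q_i = a_i*q_{i-1} + q_{i-2} with p_{-2}=0, p_{-1}=1, q_{-2}=1, q_{-1}=0:
  i=0: a_0=3, p_0 = 3*1 + 0 = 3, q_0 = 3*0 + 1 = 1.
  i=1: a_1=4, p_1 = 4*3 + 1 = 13, q_1 = 4*1 + 0 = 4.
  i=2: a_2=2, p_2 = 2*13 + 3 = 29, q_2 = 2*4 + 1 = 9.
  i=3: a_3=5, p_3 = 5*29 + 13 = 158, q_3 = 5*9 + 4 = 49.

3/1, 13/4, 29/9, 158/49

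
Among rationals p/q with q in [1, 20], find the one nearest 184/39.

Expand x = 184/39 as a continued fraction with the Euclidean algorithm:
  184 = 4*39 + 28, so a_0 = 4.
  39 = 1*28 + 11, so a_1 = 1.
  28 = 2*11 + 6, so a_2 = 2.
  11 = 1*6 + 5, so a_3 = 1.
  6 = 1*5 + 1, so a_4 = 1.
  5 = 5*1 + 0, so a_5 = 5.
so x = [4; 1, 2, 1, 1, 5].
Convergents (p_i = a_i*p_{i-1} + p_{i-2}, q_i = a_i*q_{i-1} + q_{i-2} with p_{-2}=0, p_{-1}=1, q_{-2}=1, q_{-1}=0), until the denominator exceeds 20:
  i=0: a_0=4, p_0 = 4*1 + 0 = 4, q_0 = 4*0 + 1 = 1.
  i=1: a_1=1, p_1 = 1*4 + 1 = 5, q_1 = 1*1 + 0 = 1.
  i=2: a_2=2, p_2 = 2*5 + 4 = 14, q_2 = 2*1 + 1 = 3.
  i=3: a_3=1, p_3 = 1*14 + 5 = 19, q_3 = 1*3 + 1 = 4.
  i=4: a_4=1, p_4 = 1*19 + 14 = 33, q_4 = 1*4 + 3 = 7.
  i=5: a_5=5, p_5 = 5*33 + 19 = 184, q_5 = 5*7 + 4 = 39.
q_5 = 39 > 20, so the last convergent with denominator <= 20 is p_4/q_4 = 33/7.
The closest fraction with denominator <= 20 is either p_4/q_4 or the intermediate fraction (k*p_4 + p_3)/(k*q_4 + q_3) with the largest k >= 1 whose denominator stays <= 20; these approach x as k grows, and every other convergent or intermediate fraction in range is farther away.
Largest k: floor((20 - q_3)/q_4) = floor((20 - 4)/7) = 2.
That gives (2*33 + 19)/(2*7 + 4) = 85/18.
Compare the errors: |x - 33/7| = |184*7 - 33*39|/(39*7) = 1/273, and |x - 85/18| = |184*18 - 85*39|/(39*18) = 3/702.
Cross-multiplying, 1*702 = 702 < 819 = 3*273, so 1/273 is smaller: the convergent 33/7 is closer to x than 85/18.

33/7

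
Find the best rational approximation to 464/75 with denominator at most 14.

Expand x = 464/75 as a continued fraction with the Euclidean algorithm:
  464 = 6*75 + 14, so a_0 = 6.
  75 = 5*14 + 5, so a_1 = 5.
  14 = 2*5 + 4, so a_2 = 2.
  5 = 1*4 + 1, so a_3 = 1.
  4 = 4*1 + 0, so a_4 = 4.
so x = [6; 5, 2, 1, 4].
Convergents (p_i = a_i*p_{i-1} + p_{i-2}, q_i = a_i*q_{i-1} + q_{i-2} with p_{-2}=0, p_{-1}=1, q_{-2}=1, q_{-1}=0), until the denominator exceeds 14:
  i=0: a_0=6, p_0 = 6*1 + 0 = 6, q_0 = 6*0 + 1 = 1.
  i=1: a_1=5, p_1 = 5*6 + 1 = 31, q_1 = 5*1 + 0 = 5.
  i=2: a_2=2, p_2 = 2*31 + 6 = 68, q_2 = 2*5 + 1 = 11.
  i=3: a_3=1, p_3 = 1*68 + 31 = 99, q_3 = 1*11 + 5 = 16.
q_3 = 16 > 14, so the last convergent with denominator <= 14 is p_2/q_2 = 68/11.
The closest fraction with denominator <= 14 is either p_2/q_2 or the intermediate fraction (k*p_2 + p_1)/(k*q_2 + q_1) with the largest k >= 1 whose denominator stays <= 14; these approach x as k grows, and every other convergent or intermediate fraction in range is farther away.
Largest k: floor((14 - q_1)/q_2) = floor((14 - 5)/11) = 0.
Since k = 0, no intermediate fraction beyond p_2/q_2 has denominator <= 14, so the convergent 68/11 is the closest (its error is |464*11 - 68*75|/(75*11) = 4/825).

68/11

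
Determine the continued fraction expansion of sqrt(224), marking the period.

Write x_i = (sqrt(224) + m_i)/d_i with (m_0, d_0) = (0, 1). a_0 = floor(sqrt(224)) = 14, since 14^2 = 196 <= 224 < 225 = 15^2.
Iterate m_{i+1} = d_i*a_i - m_i, d_{i+1} = (224 - m_{i+1}^2)/d_i, a_{i+1} = floor((a_0 + m_{i+1})/d_{i+1}):
  m_1 = 1*14 - 0 = 14, d_1 = (224 - 14^2)/1 = 28/1 = 28, a_1 = floor((14 + 14)/28) = 1.
  m_2 = 28*1 - 14 = 14, d_2 = (224 - 14^2)/28 = 28/28 = 1, a_2 = floor((14 + 14)/1) = 28.
  m_3 = 1*28 - 14 = 14, d_3 = (224 - 14^2)/1 = 28/1 = 28: (m_3, d_3) = (m_1, d_1) = (14, 28), so from here the quotients repeat a_1, a_2; the period length is 2.
Hence the expansion of sqrt(224) is a_0 = 14 followed by the repeating block 1, 28 (period 2).

[14; (1, 28)]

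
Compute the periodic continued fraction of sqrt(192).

[13; (1, 5, 1, 26)]

Write x_i = (sqrt(192) + m_i)/d_i with (m_0, d_0) = (0, 1). a_0 = floor(sqrt(192)) = 13, since 13^2 = 169 <= 192 < 196 = 14^2.
Iterate m_{i+1} = d_i*a_i - m_i, d_{i+1} = (192 - m_{i+1}^2)/d_i, a_{i+1} = floor((a_0 + m_{i+1})/d_{i+1}):
  m_1 = 1*13 - 0 = 13, d_1 = (192 - 13^2)/1 = 23/1 = 23, a_1 = floor((13 + 13)/23) = 1.
  m_2 = 23*1 - 13 = 10, d_2 = (192 - 10^2)/23 = 92/23 = 4, a_2 = floor((13 + 10)/4) = 5.
  m_3 = 4*5 - 10 = 10, d_3 = (192 - 10^2)/4 = 92/4 = 23, a_3 = floor((13 + 10)/23) = 1.
  m_4 = 23*1 - 10 = 13, d_4 = (192 - 13^2)/23 = 23/23 = 1, a_4 = floor((13 + 13)/1) = 26.
  m_5 = 1*26 - 13 = 13, d_5 = (192 - 13^2)/1 = 23/1 = 23: (m_5, d_5) = (m_1, d_1) = (13, 23), so from here the quotients repeat a_1, ..., a_4; the period length is 4.
Hence the expansion of sqrt(192) is a_0 = 13 followed by the repeating block 1, 5, 1, 26 (period 4).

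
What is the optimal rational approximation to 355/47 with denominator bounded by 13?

Expand x = 355/47 as a continued fraction with the Euclidean algorithm:
  355 = 7*47 + 26, so a_0 = 7.
  47 = 1*26 + 21, so a_1 = 1.
  26 = 1*21 + 5, so a_2 = 1.
  21 = 4*5 + 1, so a_3 = 4.
  5 = 5*1 + 0, so a_4 = 5.
so x = [7; 1, 1, 4, 5].
Convergents (p_i = a_i*p_{i-1} + p_{i-2}, q_i = a_i*q_{i-1} + q_{i-2} with p_{-2}=0, p_{-1}=1, q_{-2}=1, q_{-1}=0), until the denominator exceeds 13:
  i=0: a_0=7, p_0 = 7*1 + 0 = 7, q_0 = 7*0 + 1 = 1.
  i=1: a_1=1, p_1 = 1*7 + 1 = 8, q_1 = 1*1 + 0 = 1.
  i=2: a_2=1, p_2 = 1*8 + 7 = 15, q_2 = 1*1 + 1 = 2.
  i=3: a_3=4, p_3 = 4*15 + 8 = 68, q_3 = 4*2 + 1 = 9.
  i=4: a_4=5, p_4 = 5*68 + 15 = 355, q_4 = 5*9 + 2 = 47.
q_4 = 47 > 13, so the last convergent with denominator <= 13 is p_3/q_3 = 68/9.
The closest fraction with denominator <= 13 is either p_3/q_3 or the intermediate fraction (k*p_3 + p_2)/(k*q_3 + q_2) with the largest k >= 1 whose denominator stays <= 13; these approach x as k grows, and every other convergent or intermediate fraction in range is farther away.
Largest k: floor((13 - q_2)/q_3) = floor((13 - 2)/9) = 1.
That gives (1*68 + 15)/(1*9 + 2) = 83/11.
Compare the errors: |x - 68/9| = |355*9 - 68*47|/(47*9) = 1/423, and |x - 83/11| = |355*11 - 83*47|/(47*11) = 4/517.
Cross-multiplying, 1*517 = 517 < 1692 = 4*423, so 1/423 is smaller: the convergent 68/9 is closer to x than 83/11.

68/9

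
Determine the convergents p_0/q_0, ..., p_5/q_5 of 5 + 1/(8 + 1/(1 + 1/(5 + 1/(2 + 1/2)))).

5/1, 41/8, 46/9, 271/53, 588/115, 1447/283

Using the convergent recurrence p_i = a_i*p_{i-1} + p_{i-2}, q_i = a_i*q_{i-1} + q_{i-2} with p_{-2}=0, p_{-1}=1, q_{-2}=1, q_{-1}=0:
  i=0: a_0=5, p_0 = 5*1 + 0 = 5, q_0 = 5*0 + 1 = 1.
  i=1: a_1=8, p_1 = 8*5 + 1 = 41, q_1 = 8*1 + 0 = 8.
  i=2: a_2=1, p_2 = 1*41 + 5 = 46, q_2 = 1*8 + 1 = 9.
  i=3: a_3=5, p_3 = 5*46 + 41 = 271, q_3 = 5*9 + 8 = 53.
  i=4: a_4=2, p_4 = 2*271 + 46 = 588, q_4 = 2*53 + 9 = 115.
  i=5: a_5=2, p_5 = 2*588 + 271 = 1447, q_5 = 2*115 + 53 = 283.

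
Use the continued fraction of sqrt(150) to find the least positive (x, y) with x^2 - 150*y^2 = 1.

(x, y) = (49, 4)

First expand sqrt(150) as a continued fraction. With x_i = (sqrt(150) + m_i)/d_i and (m_0, d_0) = (0, 1): a_0 = floor(sqrt(150)) = 12, since 12^2 = 144 <= 150 < 169 = 13^2.
Iterate m_{i+1} = d_i*a_i - m_i, d_{i+1} = (150 - m_{i+1}^2)/d_i, a_{i+1} = floor((a_0 + m_{i+1})/d_{i+1}):
  m_1 = 1*12 - 0 = 12, d_1 = (150 - 12^2)/1 = 6/1 = 6, a_1 = floor((12 + 12)/6) = 4.
  m_2 = 6*4 - 12 = 12, d_2 = (150 - 12^2)/6 = 6/6 = 1, a_2 = floor((12 + 12)/1) = 24.
  m_3 = 1*24 - 12 = 12, d_3 = (150 - 12^2)/1 = 6/1 = 6: (m_3, d_3) = (m_1, d_1) = (12, 6), so from here the quotients repeat a_1, a_2; the period length is 2.
So sqrt(150) = [12; (4, 24)] with period length k = 2.
k is even, so the fundamental solution of x^2 - 150y^2 = 1 is (p_{k-1}, q_{k-1}) = (p_1, q_1); compute convergents through index 1.
Convergents (p_i = a_i*p_{i-1} + p_{i-2}, q_i = a_i*q_{i-1} + q_{i-2} with p_{-2}=0, p_{-1}=1, q_{-2}=1, q_{-1}=0):
  i=0: a_0=12, p_0 = 12*1 + 0 = 12, q_0 = 12*0 + 1 = 1.
  i=1: a_1=4, p_1 = 4*12 + 1 = 49, q_1 = 4*1 + 0 = 4.
Check: 49^2 - 150*4^2 = 2401 - 2400 = 1, so (x, y) = (49, 4) solves the equation, and by the theorem it is the least positive solution.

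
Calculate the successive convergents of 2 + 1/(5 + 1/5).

2/1, 11/5, 57/26

Using the convergent recurrence p_i = a_i*p_{i-1} + p_{i-2}, q_i = a_i*q_{i-1} + q_{i-2} with p_{-2}=0, p_{-1}=1, q_{-2}=1, q_{-1}=0:
  i=0: a_0=2, p_0 = 2*1 + 0 = 2, q_0 = 2*0 + 1 = 1.
  i=1: a_1=5, p_1 = 5*2 + 1 = 11, q_1 = 5*1 + 0 = 5.
  i=2: a_2=5, p_2 = 5*11 + 2 = 57, q_2 = 5*5 + 1 = 26.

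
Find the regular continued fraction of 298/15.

[19; 1, 6, 2]

Run the Euclidean algorithm on 298 and 15; the successive quotients are the partial quotients a_0, a_1, ... (each step inverts the fractional part left over by the previous one):
  298 = 19*15 + 13, so a_0 = 19.
  15 = 1*13 + 2, so a_1 = 1.
  13 = 6*2 + 1, so a_2 = 6.
  2 = 2*1 + 0, so a_3 = 2.
The remainder reaches 0 after 4 divisions, so the expansion has 4 partial quotients, read off in order.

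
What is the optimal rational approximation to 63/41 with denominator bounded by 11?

17/11

Expand x = 63/41 as a continued fraction with the Euclidean algorithm:
  63 = 1*41 + 22, so a_0 = 1.
  41 = 1*22 + 19, so a_1 = 1.
  22 = 1*19 + 3, so a_2 = 1.
  19 = 6*3 + 1, so a_3 = 6.
  3 = 3*1 + 0, so a_4 = 3.
so x = [1; 1, 1, 6, 3].
Convergents (p_i = a_i*p_{i-1} + p_{i-2}, q_i = a_i*q_{i-1} + q_{i-2} with p_{-2}=0, p_{-1}=1, q_{-2}=1, q_{-1}=0), until the denominator exceeds 11:
  i=0: a_0=1, p_0 = 1*1 + 0 = 1, q_0 = 1*0 + 1 = 1.
  i=1: a_1=1, p_1 = 1*1 + 1 = 2, q_1 = 1*1 + 0 = 1.
  i=2: a_2=1, p_2 = 1*2 + 1 = 3, q_2 = 1*1 + 1 = 2.
  i=3: a_3=6, p_3 = 6*3 + 2 = 20, q_3 = 6*2 + 1 = 13.
q_3 = 13 > 11, so the last convergent with denominator <= 11 is p_2/q_2 = 3/2.
The closest fraction with denominator <= 11 is either p_2/q_2 or the intermediate fraction (k*p_2 + p_1)/(k*q_2 + q_1) with the largest k >= 1 whose denominator stays <= 11; these approach x as k grows, and every other convergent or intermediate fraction in range is farther away.
Largest k: floor((11 - q_1)/q_2) = floor((11 - 1)/2) = 5.
That gives (5*3 + 2)/(5*2 + 1) = 17/11.
Compare the errors: |x - 3/2| = |63*2 - 3*41|/(41*2) = 3/82, and |x - 17/11| = |63*11 - 17*41|/(41*11) = 4/451.
Cross-multiplying, 4*82 = 328 < 1353 = 3*451, so 4/451 is smaller: the intermediate fraction 17/11 is closer to x than 3/2.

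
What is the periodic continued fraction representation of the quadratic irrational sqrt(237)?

[15; (2, 1, 1, 7, 10, 7, 1, 1, 2, 30)]

Write x_i = (sqrt(237) + m_i)/d_i with (m_0, d_0) = (0, 1). a_0 = floor(sqrt(237)) = 15, since 15^2 = 225 <= 237 < 256 = 16^2.
Iterate m_{i+1} = d_i*a_i - m_i, d_{i+1} = (237 - m_{i+1}^2)/d_i, a_{i+1} = floor((a_0 + m_{i+1})/d_{i+1}):
  m_1 = 1*15 - 0 = 15, d_1 = (237 - 15^2)/1 = 12/1 = 12, a_1 = floor((15 + 15)/12) = 2.
  m_2 = 12*2 - 15 = 9, d_2 = (237 - 9^2)/12 = 156/12 = 13, a_2 = floor((15 + 9)/13) = 1.
  m_3 = 13*1 - 9 = 4, d_3 = (237 - 4^2)/13 = 221/13 = 17, a_3 = floor((15 + 4)/17) = 1.
  m_4 = 17*1 - 4 = 13, d_4 = (237 - 13^2)/17 = 68/17 = 4, a_4 = floor((15 + 13)/4) = 7.
  m_5 = 4*7 - 13 = 15, d_5 = (237 - 15^2)/4 = 12/4 = 3, a_5 = floor((15 + 15)/3) = 10.
  m_6 = 3*10 - 15 = 15, d_6 = (237 - 15^2)/3 = 12/3 = 4, a_6 = floor((15 + 15)/4) = 7.
  m_7 = 4*7 - 15 = 13, d_7 = (237 - 13^2)/4 = 68/4 = 17, a_7 = floor((15 + 13)/17) = 1.
  m_8 = 17*1 - 13 = 4, d_8 = (237 - 4^2)/17 = 221/17 = 13, a_8 = floor((15 + 4)/13) = 1.
  m_9 = 13*1 - 4 = 9, d_9 = (237 - 9^2)/13 = 156/13 = 12, a_9 = floor((15 + 9)/12) = 2.
  m_10 = 12*2 - 9 = 15, d_10 = (237 - 15^2)/12 = 12/12 = 1, a_10 = floor((15 + 15)/1) = 30.
  m_11 = 1*30 - 15 = 15, d_11 = (237 - 15^2)/1 = 12/1 = 12: (m_11, d_11) = (m_1, d_1) = (15, 12), so from here the quotients repeat a_1, ..., a_10; the period length is 10.
Hence the expansion of sqrt(237) is a_0 = 15 followed by the repeating block 2, 1, 1, 7, 10, 7, 1, 1, 2, 30 (period 10).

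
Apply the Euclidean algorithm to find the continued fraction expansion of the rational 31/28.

[1; 9, 3]

Run the Euclidean algorithm on 31 and 28; the successive quotients are the partial quotients a_0, a_1, ... (each step inverts the fractional part left over by the previous one):
  31 = 1*28 + 3, so a_0 = 1.
  28 = 9*3 + 1, so a_1 = 9.
  3 = 3*1 + 0, so a_2 = 3.
The remainder reaches 0 after 3 divisions, so the expansion has 3 partial quotients, read off in order.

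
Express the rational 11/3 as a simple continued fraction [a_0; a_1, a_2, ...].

Run the Euclidean algorithm on 11 and 3; the successive quotients are the partial quotients a_0, a_1, ... (each step inverts the fractional part left over by the previous one):
  11 = 3*3 + 2, so a_0 = 3.
  3 = 1*2 + 1, so a_1 = 1.
  2 = 2*1 + 0, so a_2 = 2.
The remainder reaches 0 after 3 divisions, so the expansion has 3 partial quotients, read off in order.

[3; 1, 2]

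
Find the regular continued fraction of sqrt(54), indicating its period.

Write x_i = (sqrt(54) + m_i)/d_i with (m_0, d_0) = (0, 1). a_0 = floor(sqrt(54)) = 7, since 7^2 = 49 <= 54 < 64 = 8^2.
Iterate m_{i+1} = d_i*a_i - m_i, d_{i+1} = (54 - m_{i+1}^2)/d_i, a_{i+1} = floor((a_0 + m_{i+1})/d_{i+1}):
  m_1 = 1*7 - 0 = 7, d_1 = (54 - 7^2)/1 = 5/1 = 5, a_1 = floor((7 + 7)/5) = 2.
  m_2 = 5*2 - 7 = 3, d_2 = (54 - 3^2)/5 = 45/5 = 9, a_2 = floor((7 + 3)/9) = 1.
  m_3 = 9*1 - 3 = 6, d_3 = (54 - 6^2)/9 = 18/9 = 2, a_3 = floor((7 + 6)/2) = 6.
  m_4 = 2*6 - 6 = 6, d_4 = (54 - 6^2)/2 = 18/2 = 9, a_4 = floor((7 + 6)/9) = 1.
  m_5 = 9*1 - 6 = 3, d_5 = (54 - 3^2)/9 = 45/9 = 5, a_5 = floor((7 + 3)/5) = 2.
  m_6 = 5*2 - 3 = 7, d_6 = (54 - 7^2)/5 = 5/5 = 1, a_6 = floor((7 + 7)/1) = 14.
  m_7 = 1*14 - 7 = 7, d_7 = (54 - 7^2)/1 = 5/1 = 5: (m_7, d_7) = (m_1, d_1) = (7, 5), so from here the quotients repeat a_1, ..., a_6; the period length is 6.
Hence the expansion of sqrt(54) is a_0 = 7 followed by the repeating block 2, 1, 6, 1, 2, 14 (period 6).

[7; (2, 1, 6, 1, 2, 14)]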